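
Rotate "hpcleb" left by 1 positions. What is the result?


Input: "hpcleb", rotate left by 1
First 1 characters: "h"
Remaining characters: "pcleb"
Concatenate remaining + first: "pcleb" + "h" = "pclebh"

pclebh


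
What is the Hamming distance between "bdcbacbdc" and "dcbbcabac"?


Comparing "bdcbacbdc" and "dcbbcabac" position by position:
  Position 0: 'b' vs 'd' => differ
  Position 1: 'd' vs 'c' => differ
  Position 2: 'c' vs 'b' => differ
  Position 3: 'b' vs 'b' => same
  Position 4: 'a' vs 'c' => differ
  Position 5: 'c' vs 'a' => differ
  Position 6: 'b' vs 'b' => same
  Position 7: 'd' vs 'a' => differ
  Position 8: 'c' vs 'c' => same
Total differences (Hamming distance): 6

6


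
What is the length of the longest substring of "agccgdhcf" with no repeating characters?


Input: "agccgdhcf"
Sliding window (track last position of each char):
  Position 0 ('a'): window [0,0] length 1 -- new best
  Position 1 ('g'): window [0,1] length 2 -- new best
  Position 2 ('c'): window [0,2] length 3 -- new best
  Position 3 ('c'): repeat (last at 2), move window start to 3
  Position 3 ('c'): window [3,3] length 1
  Position 4 ('g'): window [3,4] length 2
  Position 5 ('d'): window [3,5] length 3
  Position 6 ('h'): window [3,6] length 4 -- new best
  Position 7 ('c'): repeat (last at 3), move window start to 4
  Position 7 ('c'): window [4,7] length 4
  Position 8 ('f'): window [4,8] length 5 -- new best
Longest substring with no repeats: "gdhcf" with length 5

5


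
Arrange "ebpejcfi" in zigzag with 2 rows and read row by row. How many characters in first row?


Zigzag "ebpejcfi" into 2 rows:
Placing characters:
  'e' => row 0
  'b' => row 1
  'p' => row 0
  'e' => row 1
  'j' => row 0
  'c' => row 1
  'f' => row 0
  'i' => row 1
Rows:
  Row 0: "epjf"
  Row 1: "beci"
First row length: 4

4


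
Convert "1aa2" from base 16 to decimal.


Input: "1aa2" in base 16
Positional expansion:
  Digit '1' (value 1) x 16^3 = 4096
  Digit 'a' (value 10) x 16^2 = 2560
  Digit 'a' (value 10) x 16^1 = 160
  Digit '2' (value 2) x 16^0 = 2
Sum = 6818

6818


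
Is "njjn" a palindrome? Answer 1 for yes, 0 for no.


Input: njjn
Reversed: njjn
  Compare pos 0 ('n') with pos 3 ('n'): match
  Compare pos 1 ('j') with pos 2 ('j'): match
Result: palindrome

1


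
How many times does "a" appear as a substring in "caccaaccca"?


Searching for "a" in "caccaaccca"
Scanning each position:
  Position 0: "c" => no
  Position 1: "a" => MATCH
  Position 2: "c" => no
  Position 3: "c" => no
  Position 4: "a" => MATCH
  Position 5: "a" => MATCH
  Position 6: "c" => no
  Position 7: "c" => no
  Position 8: "c" => no
  Position 9: "a" => MATCH
Total occurrences: 4

4


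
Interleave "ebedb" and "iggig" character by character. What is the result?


Interleaving "ebedb" and "iggig":
  Position 0: 'e' from first, 'i' from second => "ei"
  Position 1: 'b' from first, 'g' from second => "bg"
  Position 2: 'e' from first, 'g' from second => "eg"
  Position 3: 'd' from first, 'i' from second => "di"
  Position 4: 'b' from first, 'g' from second => "bg"
Result: eibgegdibg

eibgegdibg


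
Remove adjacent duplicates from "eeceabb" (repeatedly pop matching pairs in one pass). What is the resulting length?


Input: eeceabb
Stack-based adjacent duplicate removal:
  Read 'e': push. Stack: e
  Read 'e': matches stack top 'e' => pop. Stack: (empty)
  Read 'c': push. Stack: c
  Read 'e': push. Stack: ce
  Read 'a': push. Stack: cea
  Read 'b': push. Stack: ceab
  Read 'b': matches stack top 'b' => pop. Stack: cea
Final stack: "cea" (length 3)

3


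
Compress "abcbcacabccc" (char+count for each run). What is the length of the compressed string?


Input: abcbcacabccc
Runs:
  'a' x 1 => "a1"
  'b' x 1 => "b1"
  'c' x 1 => "c1"
  'b' x 1 => "b1"
  'c' x 1 => "c1"
  'a' x 1 => "a1"
  'c' x 1 => "c1"
  'a' x 1 => "a1"
  'b' x 1 => "b1"
  'c' x 3 => "c3"
Compressed: "a1b1c1b1c1a1c1a1b1c3"
Compressed length: 20

20


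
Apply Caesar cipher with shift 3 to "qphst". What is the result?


Caesar cipher: shift "qphst" by 3
  'q' (pos 16) + 3 = pos 19 = 't'
  'p' (pos 15) + 3 = pos 18 = 's'
  'h' (pos 7) + 3 = pos 10 = 'k'
  's' (pos 18) + 3 = pos 21 = 'v'
  't' (pos 19) + 3 = pos 22 = 'w'
Result: tskvw

tskvw


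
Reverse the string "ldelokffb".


Input: ldelokffb
Reading characters right to left:
  Position 8: 'b'
  Position 7: 'f'
  Position 6: 'f'
  Position 5: 'k'
  Position 4: 'o'
  Position 3: 'l'
  Position 2: 'e'
  Position 1: 'd'
  Position 0: 'l'
Reversed: bffkoledl

bffkoledl


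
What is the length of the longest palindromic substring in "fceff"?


Input: "fceff"
Checking substrings for palindromes:
  [3:5] "ff" (len 2) => palindrome
Longest palindromic substring: "ff" with length 2

2


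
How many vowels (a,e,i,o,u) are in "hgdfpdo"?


Input: hgdfpdo
Checking each character:
  'h' at position 0: consonant
  'g' at position 1: consonant
  'd' at position 2: consonant
  'f' at position 3: consonant
  'p' at position 4: consonant
  'd' at position 5: consonant
  'o' at position 6: vowel (running total: 1)
Total vowels: 1

1


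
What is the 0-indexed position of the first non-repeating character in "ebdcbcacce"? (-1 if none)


Input: ebdcbcacce
Character frequencies:
  'a': 1
  'b': 2
  'c': 4
  'd': 1
  'e': 2
Scanning left to right for freq == 1:
  Position 0 ('e'): freq=2, skip
  Position 1 ('b'): freq=2, skip
  Position 2 ('d'): unique! => answer = 2

2


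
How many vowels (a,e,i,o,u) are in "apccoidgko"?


Input: apccoidgko
Checking each character:
  'a' at position 0: vowel (running total: 1)
  'p' at position 1: consonant
  'c' at position 2: consonant
  'c' at position 3: consonant
  'o' at position 4: vowel (running total: 2)
  'i' at position 5: vowel (running total: 3)
  'd' at position 6: consonant
  'g' at position 7: consonant
  'k' at position 8: consonant
  'o' at position 9: vowel (running total: 4)
Total vowels: 4

4


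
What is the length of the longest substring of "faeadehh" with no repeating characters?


Input: "faeadehh"
Sliding window (track last position of each char):
  Position 0 ('f'): window [0,0] length 1 -- new best
  Position 1 ('a'): window [0,1] length 2 -- new best
  Position 2 ('e'): window [0,2] length 3 -- new best
  Position 3 ('a'): repeat (last at 1), move window start to 2
  Position 3 ('a'): window [2,3] length 2
  Position 4 ('d'): window [2,4] length 3
  Position 5 ('e'): repeat (last at 2), move window start to 3
  Position 5 ('e'): window [3,5] length 3
  Position 6 ('h'): window [3,6] length 4 -- new best
  Position 7 ('h'): repeat (last at 6), move window start to 7
  Position 7 ('h'): window [7,7] length 1
Longest substring with no repeats: "adeh" with length 4

4


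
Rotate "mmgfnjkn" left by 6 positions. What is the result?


Input: "mmgfnjkn", rotate left by 6
First 6 characters: "mmgfnj"
Remaining characters: "kn"
Concatenate remaining + first: "kn" + "mmgfnj" = "knmmgfnj"

knmmgfnj


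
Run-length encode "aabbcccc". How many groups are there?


Input: aabbcccc
Scanning for consecutive runs:
  Group 1: 'a' x 2 (positions 0-1)
  Group 2: 'b' x 2 (positions 2-3)
  Group 3: 'c' x 4 (positions 4-7)
Total groups: 3

3


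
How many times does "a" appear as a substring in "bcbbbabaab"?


Searching for "a" in "bcbbbabaab"
Scanning each position:
  Position 0: "b" => no
  Position 1: "c" => no
  Position 2: "b" => no
  Position 3: "b" => no
  Position 4: "b" => no
  Position 5: "a" => MATCH
  Position 6: "b" => no
  Position 7: "a" => MATCH
  Position 8: "a" => MATCH
  Position 9: "b" => no
Total occurrences: 3

3


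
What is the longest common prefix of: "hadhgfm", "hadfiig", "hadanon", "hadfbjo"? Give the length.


Words: hadhgfm, hadfiig, hadanon, hadfbjo
  Position 0: all 'h' => match
  Position 1: all 'a' => match
  Position 2: all 'd' => match
  Position 3: ('h', 'f', 'a', 'f') => mismatch, stop
LCP = "had" (length 3)

3


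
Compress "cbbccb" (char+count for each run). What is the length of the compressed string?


Input: cbbccb
Runs:
  'c' x 1 => "c1"
  'b' x 2 => "b2"
  'c' x 2 => "c2"
  'b' x 1 => "b1"
Compressed: "c1b2c2b1"
Compressed length: 8

8


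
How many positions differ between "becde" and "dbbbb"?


Comparing "becde" and "dbbbb" position by position:
  Position 0: 'b' vs 'd' => DIFFER
  Position 1: 'e' vs 'b' => DIFFER
  Position 2: 'c' vs 'b' => DIFFER
  Position 3: 'd' vs 'b' => DIFFER
  Position 4: 'e' vs 'b' => DIFFER
Positions that differ: 5

5


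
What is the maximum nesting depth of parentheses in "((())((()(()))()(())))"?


Input: "((())((()(()))()(())))"
Tracking depth:
  Position 0 '(': depth becomes 1
  Position 1 '(': depth becomes 2
  Position 2 '(': depth becomes 3
  Position 3 ')': depth becomes 2
  Position 4 ')': depth becomes 1
  Position 5 '(': depth becomes 2
  Position 6 '(': depth becomes 3
  Position 7 '(': depth becomes 4
  Position 8 ')': depth becomes 3
  Position 9 '(': depth becomes 4
  Position 10 '(': depth becomes 5
  Position 11 ')': depth becomes 4
  Position 12 ')': depth becomes 3
  Position 13 ')': depth becomes 2
  Position 14 '(': depth becomes 3
  Position 15 ')': depth becomes 2
  Position 16 '(': depth becomes 3
  Position 17 '(': depth becomes 4
  Position 18 ')': depth becomes 3
  Position 19 ')': depth becomes 2
  Position 20 ')': depth becomes 1
  Position 21 ')': depth becomes 0
Maximum depth reached: 5

5


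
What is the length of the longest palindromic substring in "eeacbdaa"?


Input: "eeacbdaa"
Checking substrings for palindromes:
  [0:2] "ee" (len 2) => palindrome
  [6:8] "aa" (len 2) => palindrome
Longest palindromic substring: "ee" with length 2

2


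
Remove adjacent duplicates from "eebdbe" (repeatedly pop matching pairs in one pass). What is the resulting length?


Input: eebdbe
Stack-based adjacent duplicate removal:
  Read 'e': push. Stack: e
  Read 'e': matches stack top 'e' => pop. Stack: (empty)
  Read 'b': push. Stack: b
  Read 'd': push. Stack: bd
  Read 'b': push. Stack: bdb
  Read 'e': push. Stack: bdbe
Final stack: "bdbe" (length 4)

4


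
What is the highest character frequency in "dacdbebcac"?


Input: dacdbebcac
Character counts:
  'a': 2
  'b': 2
  'c': 3
  'd': 2
  'e': 1
Maximum frequency: 3

3


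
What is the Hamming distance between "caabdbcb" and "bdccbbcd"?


Comparing "caabdbcb" and "bdccbbcd" position by position:
  Position 0: 'c' vs 'b' => differ
  Position 1: 'a' vs 'd' => differ
  Position 2: 'a' vs 'c' => differ
  Position 3: 'b' vs 'c' => differ
  Position 4: 'd' vs 'b' => differ
  Position 5: 'b' vs 'b' => same
  Position 6: 'c' vs 'c' => same
  Position 7: 'b' vs 'd' => differ
Total differences (Hamming distance): 6

6


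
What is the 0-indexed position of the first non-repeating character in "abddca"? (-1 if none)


Input: abddca
Character frequencies:
  'a': 2
  'b': 1
  'c': 1
  'd': 2
Scanning left to right for freq == 1:
  Position 0 ('a'): freq=2, skip
  Position 1 ('b'): unique! => answer = 1

1


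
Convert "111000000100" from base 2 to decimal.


Input: "111000000100" in base 2
Positional expansion:
  Digit '1' (value 1) x 2^11 = 2048
  Digit '1' (value 1) x 2^10 = 1024
  Digit '1' (value 1) x 2^9 = 512
  Digit '0' (value 0) x 2^8 = 0
  Digit '0' (value 0) x 2^7 = 0
  Digit '0' (value 0) x 2^6 = 0
  Digit '0' (value 0) x 2^5 = 0
  Digit '0' (value 0) x 2^4 = 0
  Digit '0' (value 0) x 2^3 = 0
  Digit '1' (value 1) x 2^2 = 4
  Digit '0' (value 0) x 2^1 = 0
  Digit '0' (value 0) x 2^0 = 0
Sum = 3588

3588


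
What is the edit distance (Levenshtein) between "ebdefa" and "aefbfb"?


Computing edit distance: "ebdefa" -> "aefbfb"
DP table:
           a    e    f    b    f    b
      0    1    2    3    4    5    6
  e   1    1    1    2    3    4    5
  b   2    2    2    2    2    3    4
  d   3    3    3    3    3    3    4
  e   4    4    3    4    4    4    4
  f   5    5    4    3    4    4    5
  a   6    5    5    4    4    5    5
Edit distance = dp[6][6] = 5

5


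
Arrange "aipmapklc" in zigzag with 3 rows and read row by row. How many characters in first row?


Zigzag "aipmapklc" into 3 rows:
Placing characters:
  'a' => row 0
  'i' => row 1
  'p' => row 2
  'm' => row 1
  'a' => row 0
  'p' => row 1
  'k' => row 2
  'l' => row 1
  'c' => row 0
Rows:
  Row 0: "aac"
  Row 1: "impl"
  Row 2: "pk"
First row length: 3

3


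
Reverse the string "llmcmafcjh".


Input: llmcmafcjh
Reading characters right to left:
  Position 9: 'h'
  Position 8: 'j'
  Position 7: 'c'
  Position 6: 'f'
  Position 5: 'a'
  Position 4: 'm'
  Position 3: 'c'
  Position 2: 'm'
  Position 1: 'l'
  Position 0: 'l'
Reversed: hjcfamcmll

hjcfamcmll


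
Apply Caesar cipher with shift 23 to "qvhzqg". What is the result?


Caesar cipher: shift "qvhzqg" by 23
  'q' (pos 16) + 23 = pos 13 = 'n'
  'v' (pos 21) + 23 = pos 18 = 's'
  'h' (pos 7) + 23 = pos 4 = 'e'
  'z' (pos 25) + 23 = pos 22 = 'w'
  'q' (pos 16) + 23 = pos 13 = 'n'
  'g' (pos 6) + 23 = pos 3 = 'd'
Result: nsewnd

nsewnd


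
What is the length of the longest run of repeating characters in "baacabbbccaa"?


Input: "baacabbbccaa"
Scanning for longest run:
  Position 1 ('a'): new char, reset run to 1
  Position 2 ('a'): continues run of 'a', length=2
  Position 3 ('c'): new char, reset run to 1
  Position 4 ('a'): new char, reset run to 1
  Position 5 ('b'): new char, reset run to 1
  Position 6 ('b'): continues run of 'b', length=2
  Position 7 ('b'): continues run of 'b', length=3
  Position 8 ('c'): new char, reset run to 1
  Position 9 ('c'): continues run of 'c', length=2
  Position 10 ('a'): new char, reset run to 1
  Position 11 ('a'): continues run of 'a', length=2
Longest run: 'b' with length 3

3


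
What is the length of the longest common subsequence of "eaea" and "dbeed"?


LCS of "eaea" and "dbeed"
DP table:
           d    b    e    e    d
      0    0    0    0    0    0
  e   0    0    0    1    1    1
  a   0    0    0    1    1    1
  e   0    0    0    1    2    2
  a   0    0    0    1    2    2
LCS length = dp[4][5] = 2

2


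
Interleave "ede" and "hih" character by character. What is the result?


Interleaving "ede" and "hih":
  Position 0: 'e' from first, 'h' from second => "eh"
  Position 1: 'd' from first, 'i' from second => "di"
  Position 2: 'e' from first, 'h' from second => "eh"
Result: ehdieh

ehdieh


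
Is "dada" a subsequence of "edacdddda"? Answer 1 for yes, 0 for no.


Check if "dada" is a subsequence of "edacdddda"
Greedy scan:
  Position 0 ('e'): no match needed
  Position 1 ('d'): matches sub[0] = 'd'
  Position 2 ('a'): matches sub[1] = 'a'
  Position 3 ('c'): no match needed
  Position 4 ('d'): matches sub[2] = 'd'
  Position 5 ('d'): no match needed
  Position 6 ('d'): no match needed
  Position 7 ('d'): no match needed
  Position 8 ('a'): matches sub[3] = 'a'
All 4 characters matched => is a subsequence

1


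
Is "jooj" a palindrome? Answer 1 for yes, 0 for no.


Input: jooj
Reversed: jooj
  Compare pos 0 ('j') with pos 3 ('j'): match
  Compare pos 1 ('o') with pos 2 ('o'): match
Result: palindrome

1


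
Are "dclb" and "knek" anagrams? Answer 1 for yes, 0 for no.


Strings: "dclb", "knek"
Sorted first:  bcdl
Sorted second: ekkn
Differ at position 0: 'b' vs 'e' => not anagrams

0


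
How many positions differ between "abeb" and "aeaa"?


Comparing "abeb" and "aeaa" position by position:
  Position 0: 'a' vs 'a' => same
  Position 1: 'b' vs 'e' => DIFFER
  Position 2: 'e' vs 'a' => DIFFER
  Position 3: 'b' vs 'a' => DIFFER
Positions that differ: 3

3


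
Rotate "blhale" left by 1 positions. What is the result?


Input: "blhale", rotate left by 1
First 1 characters: "b"
Remaining characters: "lhale"
Concatenate remaining + first: "lhale" + "b" = "lhaleb"

lhaleb


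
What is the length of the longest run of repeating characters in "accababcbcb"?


Input: "accababcbcb"
Scanning for longest run:
  Position 1 ('c'): new char, reset run to 1
  Position 2 ('c'): continues run of 'c', length=2
  Position 3 ('a'): new char, reset run to 1
  Position 4 ('b'): new char, reset run to 1
  Position 5 ('a'): new char, reset run to 1
  Position 6 ('b'): new char, reset run to 1
  Position 7 ('c'): new char, reset run to 1
  Position 8 ('b'): new char, reset run to 1
  Position 9 ('c'): new char, reset run to 1
  Position 10 ('b'): new char, reset run to 1
Longest run: 'c' with length 2

2


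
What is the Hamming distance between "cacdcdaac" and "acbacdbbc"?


Comparing "cacdcdaac" and "acbacdbbc" position by position:
  Position 0: 'c' vs 'a' => differ
  Position 1: 'a' vs 'c' => differ
  Position 2: 'c' vs 'b' => differ
  Position 3: 'd' vs 'a' => differ
  Position 4: 'c' vs 'c' => same
  Position 5: 'd' vs 'd' => same
  Position 6: 'a' vs 'b' => differ
  Position 7: 'a' vs 'b' => differ
  Position 8: 'c' vs 'c' => same
Total differences (Hamming distance): 6

6


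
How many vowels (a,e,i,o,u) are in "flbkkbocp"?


Input: flbkkbocp
Checking each character:
  'f' at position 0: consonant
  'l' at position 1: consonant
  'b' at position 2: consonant
  'k' at position 3: consonant
  'k' at position 4: consonant
  'b' at position 5: consonant
  'o' at position 6: vowel (running total: 1)
  'c' at position 7: consonant
  'p' at position 8: consonant
Total vowels: 1

1


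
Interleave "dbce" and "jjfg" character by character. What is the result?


Interleaving "dbce" and "jjfg":
  Position 0: 'd' from first, 'j' from second => "dj"
  Position 1: 'b' from first, 'j' from second => "bj"
  Position 2: 'c' from first, 'f' from second => "cf"
  Position 3: 'e' from first, 'g' from second => "eg"
Result: djbjcfeg

djbjcfeg


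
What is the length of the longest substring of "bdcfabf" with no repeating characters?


Input: "bdcfabf"
Sliding window (track last position of each char):
  Position 0 ('b'): window [0,0] length 1 -- new best
  Position 1 ('d'): window [0,1] length 2 -- new best
  Position 2 ('c'): window [0,2] length 3 -- new best
  Position 3 ('f'): window [0,3] length 4 -- new best
  Position 4 ('a'): window [0,4] length 5 -- new best
  Position 5 ('b'): repeat (last at 0), move window start to 1
  Position 5 ('b'): window [1,5] length 5
  Position 6 ('f'): repeat (last at 3), move window start to 4
  Position 6 ('f'): window [4,6] length 3
Longest substring with no repeats: "bdcfa" with length 5

5


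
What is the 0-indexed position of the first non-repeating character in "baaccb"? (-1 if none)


Input: baaccb
Character frequencies:
  'a': 2
  'b': 2
  'c': 2
Scanning left to right for freq == 1:
  Position 0 ('b'): freq=2, skip
  Position 1 ('a'): freq=2, skip
  Position 2 ('a'): freq=2, skip
  Position 3 ('c'): freq=2, skip
  Position 4 ('c'): freq=2, skip
  Position 5 ('b'): freq=2, skip
  No unique character found => answer = -1

-1


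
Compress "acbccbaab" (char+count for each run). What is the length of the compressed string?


Input: acbccbaab
Runs:
  'a' x 1 => "a1"
  'c' x 1 => "c1"
  'b' x 1 => "b1"
  'c' x 2 => "c2"
  'b' x 1 => "b1"
  'a' x 2 => "a2"
  'b' x 1 => "b1"
Compressed: "a1c1b1c2b1a2b1"
Compressed length: 14

14


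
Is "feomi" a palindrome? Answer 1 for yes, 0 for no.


Input: feomi
Reversed: imoef
  Compare pos 0 ('f') with pos 4 ('i'): MISMATCH
  Compare pos 1 ('e') with pos 3 ('m'): MISMATCH
Result: not a palindrome

0


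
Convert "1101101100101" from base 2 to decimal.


Input: "1101101100101" in base 2
Positional expansion:
  Digit '1' (value 1) x 2^12 = 4096
  Digit '1' (value 1) x 2^11 = 2048
  Digit '0' (value 0) x 2^10 = 0
  Digit '1' (value 1) x 2^9 = 512
  Digit '1' (value 1) x 2^8 = 256
  Digit '0' (value 0) x 2^7 = 0
  Digit '1' (value 1) x 2^6 = 64
  Digit '1' (value 1) x 2^5 = 32
  Digit '0' (value 0) x 2^4 = 0
  Digit '0' (value 0) x 2^3 = 0
  Digit '1' (value 1) x 2^2 = 4
  Digit '0' (value 0) x 2^1 = 0
  Digit '1' (value 1) x 2^0 = 1
Sum = 7013

7013


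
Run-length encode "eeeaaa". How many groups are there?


Input: eeeaaa
Scanning for consecutive runs:
  Group 1: 'e' x 3 (positions 0-2)
  Group 2: 'a' x 3 (positions 3-5)
Total groups: 2

2


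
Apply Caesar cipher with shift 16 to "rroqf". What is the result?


Caesar cipher: shift "rroqf" by 16
  'r' (pos 17) + 16 = pos 7 = 'h'
  'r' (pos 17) + 16 = pos 7 = 'h'
  'o' (pos 14) + 16 = pos 4 = 'e'
  'q' (pos 16) + 16 = pos 6 = 'g'
  'f' (pos 5) + 16 = pos 21 = 'v'
Result: hhegv

hhegv


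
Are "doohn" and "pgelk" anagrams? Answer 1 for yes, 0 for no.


Strings: "doohn", "pgelk"
Sorted first:  dhnoo
Sorted second: egklp
Differ at position 0: 'd' vs 'e' => not anagrams

0


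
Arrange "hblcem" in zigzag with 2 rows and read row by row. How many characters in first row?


Zigzag "hblcem" into 2 rows:
Placing characters:
  'h' => row 0
  'b' => row 1
  'l' => row 0
  'c' => row 1
  'e' => row 0
  'm' => row 1
Rows:
  Row 0: "hle"
  Row 1: "bcm"
First row length: 3

3


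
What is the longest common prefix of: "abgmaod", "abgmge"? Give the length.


Words: abgmaod, abgmge
  Position 0: all 'a' => match
  Position 1: all 'b' => match
  Position 2: all 'g' => match
  Position 3: all 'm' => match
  Position 4: ('a', 'g') => mismatch, stop
LCP = "abgm" (length 4)

4


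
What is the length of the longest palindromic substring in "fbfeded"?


Input: "fbfeded"
Checking substrings for palindromes:
  [0:3] "fbf" (len 3) => palindrome
  [3:6] "ede" (len 3) => palindrome
  [4:7] "ded" (len 3) => palindrome
Longest palindromic substring: "fbf" with length 3

3


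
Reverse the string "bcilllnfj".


Input: bcilllnfj
Reading characters right to left:
  Position 8: 'j'
  Position 7: 'f'
  Position 6: 'n'
  Position 5: 'l'
  Position 4: 'l'
  Position 3: 'l'
  Position 2: 'i'
  Position 1: 'c'
  Position 0: 'b'
Reversed: jfnlllicb

jfnlllicb


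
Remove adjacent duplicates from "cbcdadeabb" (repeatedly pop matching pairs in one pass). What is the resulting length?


Input: cbcdadeabb
Stack-based adjacent duplicate removal:
  Read 'c': push. Stack: c
  Read 'b': push. Stack: cb
  Read 'c': push. Stack: cbc
  Read 'd': push. Stack: cbcd
  Read 'a': push. Stack: cbcda
  Read 'd': push. Stack: cbcdad
  Read 'e': push. Stack: cbcdade
  Read 'a': push. Stack: cbcdadea
  Read 'b': push. Stack: cbcdadeab
  Read 'b': matches stack top 'b' => pop. Stack: cbcdadea
Final stack: "cbcdadea" (length 8)

8


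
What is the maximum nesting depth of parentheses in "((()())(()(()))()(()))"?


Input: "((()())(()(()))()(()))"
Tracking depth:
  Position 0 '(': depth becomes 1
  Position 1 '(': depth becomes 2
  Position 2 '(': depth becomes 3
  Position 3 ')': depth becomes 2
  Position 4 '(': depth becomes 3
  Position 5 ')': depth becomes 2
  Position 6 ')': depth becomes 1
  Position 7 '(': depth becomes 2
  Position 8 '(': depth becomes 3
  Position 9 ')': depth becomes 2
  Position 10 '(': depth becomes 3
  Position 11 '(': depth becomes 4
  Position 12 ')': depth becomes 3
  Position 13 ')': depth becomes 2
  Position 14 ')': depth becomes 1
  Position 15 '(': depth becomes 2
  Position 16 ')': depth becomes 1
  Position 17 '(': depth becomes 2
  Position 18 '(': depth becomes 3
  Position 19 ')': depth becomes 2
  Position 20 ')': depth becomes 1
  Position 21 ')': depth becomes 0
Maximum depth reached: 4

4


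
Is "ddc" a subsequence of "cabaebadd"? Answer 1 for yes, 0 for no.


Check if "ddc" is a subsequence of "cabaebadd"
Greedy scan:
  Position 0 ('c'): no match needed
  Position 1 ('a'): no match needed
  Position 2 ('b'): no match needed
  Position 3 ('a'): no match needed
  Position 4 ('e'): no match needed
  Position 5 ('b'): no match needed
  Position 6 ('a'): no match needed
  Position 7 ('d'): matches sub[0] = 'd'
  Position 8 ('d'): matches sub[1] = 'd'
Only matched 2/3 characters => not a subsequence

0


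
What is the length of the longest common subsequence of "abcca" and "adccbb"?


LCS of "abcca" and "adccbb"
DP table:
           a    d    c    c    b    b
      0    0    0    0    0    0    0
  a   0    1    1    1    1    1    1
  b   0    1    1    1    1    2    2
  c   0    1    1    2    2    2    2
  c   0    1    1    2    3    3    3
  a   0    1    1    2    3    3    3
LCS length = dp[5][6] = 3

3


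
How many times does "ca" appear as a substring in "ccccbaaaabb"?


Searching for "ca" in "ccccbaaaabb"
Scanning each position:
  Position 0: "cc" => no
  Position 1: "cc" => no
  Position 2: "cc" => no
  Position 3: "cb" => no
  Position 4: "ba" => no
  Position 5: "aa" => no
  Position 6: "aa" => no
  Position 7: "aa" => no
  Position 8: "ab" => no
  Position 9: "bb" => no
Total occurrences: 0

0


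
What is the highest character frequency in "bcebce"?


Input: bcebce
Character counts:
  'b': 2
  'c': 2
  'e': 2
Maximum frequency: 2

2


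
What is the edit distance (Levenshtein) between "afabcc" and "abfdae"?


Computing edit distance: "afabcc" -> "abfdae"
DP table:
           a    b    f    d    a    e
      0    1    2    3    4    5    6
  a   1    0    1    2    3    4    5
  f   2    1    1    1    2    3    4
  a   3    2    2    2    2    2    3
  b   4    3    2    3    3    3    3
  c   5    4    3    3    4    4    4
  c   6    5    4    4    4    5    5
Edit distance = dp[6][6] = 5

5


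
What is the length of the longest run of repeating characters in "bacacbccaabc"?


Input: "bacacbccaabc"
Scanning for longest run:
  Position 1 ('a'): new char, reset run to 1
  Position 2 ('c'): new char, reset run to 1
  Position 3 ('a'): new char, reset run to 1
  Position 4 ('c'): new char, reset run to 1
  Position 5 ('b'): new char, reset run to 1
  Position 6 ('c'): new char, reset run to 1
  Position 7 ('c'): continues run of 'c', length=2
  Position 8 ('a'): new char, reset run to 1
  Position 9 ('a'): continues run of 'a', length=2
  Position 10 ('b'): new char, reset run to 1
  Position 11 ('c'): new char, reset run to 1
Longest run: 'c' with length 2

2


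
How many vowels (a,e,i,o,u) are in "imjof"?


Input: imjof
Checking each character:
  'i' at position 0: vowel (running total: 1)
  'm' at position 1: consonant
  'j' at position 2: consonant
  'o' at position 3: vowel (running total: 2)
  'f' at position 4: consonant
Total vowels: 2

2


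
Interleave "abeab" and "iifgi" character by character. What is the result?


Interleaving "abeab" and "iifgi":
  Position 0: 'a' from first, 'i' from second => "ai"
  Position 1: 'b' from first, 'i' from second => "bi"
  Position 2: 'e' from first, 'f' from second => "ef"
  Position 3: 'a' from first, 'g' from second => "ag"
  Position 4: 'b' from first, 'i' from second => "bi"
Result: aibiefagbi

aibiefagbi


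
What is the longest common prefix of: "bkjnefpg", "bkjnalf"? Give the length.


Words: bkjnefpg, bkjnalf
  Position 0: all 'b' => match
  Position 1: all 'k' => match
  Position 2: all 'j' => match
  Position 3: all 'n' => match
  Position 4: ('e', 'a') => mismatch, stop
LCP = "bkjn" (length 4)

4


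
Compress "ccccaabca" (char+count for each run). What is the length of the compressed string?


Input: ccccaabca
Runs:
  'c' x 4 => "c4"
  'a' x 2 => "a2"
  'b' x 1 => "b1"
  'c' x 1 => "c1"
  'a' x 1 => "a1"
Compressed: "c4a2b1c1a1"
Compressed length: 10

10


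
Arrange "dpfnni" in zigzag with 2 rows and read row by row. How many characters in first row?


Zigzag "dpfnni" into 2 rows:
Placing characters:
  'd' => row 0
  'p' => row 1
  'f' => row 0
  'n' => row 1
  'n' => row 0
  'i' => row 1
Rows:
  Row 0: "dfn"
  Row 1: "pni"
First row length: 3

3


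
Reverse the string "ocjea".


Input: ocjea
Reading characters right to left:
  Position 4: 'a'
  Position 3: 'e'
  Position 2: 'j'
  Position 1: 'c'
  Position 0: 'o'
Reversed: aejco

aejco


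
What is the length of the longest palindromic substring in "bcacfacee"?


Input: "bcacfacee"
Checking substrings for palindromes:
  [1:4] "cac" (len 3) => palindrome
  [7:9] "ee" (len 2) => palindrome
Longest palindromic substring: "cac" with length 3

3


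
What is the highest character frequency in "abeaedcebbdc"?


Input: abeaedcebbdc
Character counts:
  'a': 2
  'b': 3
  'c': 2
  'd': 2
  'e': 3
Maximum frequency: 3

3


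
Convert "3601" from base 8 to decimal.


Input: "3601" in base 8
Positional expansion:
  Digit '3' (value 3) x 8^3 = 1536
  Digit '6' (value 6) x 8^2 = 384
  Digit '0' (value 0) x 8^1 = 0
  Digit '1' (value 1) x 8^0 = 1
Sum = 1921

1921


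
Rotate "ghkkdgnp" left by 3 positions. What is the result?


Input: "ghkkdgnp", rotate left by 3
First 3 characters: "ghk"
Remaining characters: "kdgnp"
Concatenate remaining + first: "kdgnp" + "ghk" = "kdgnpghk"

kdgnpghk


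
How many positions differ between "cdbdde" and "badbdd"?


Comparing "cdbdde" and "badbdd" position by position:
  Position 0: 'c' vs 'b' => DIFFER
  Position 1: 'd' vs 'a' => DIFFER
  Position 2: 'b' vs 'd' => DIFFER
  Position 3: 'd' vs 'b' => DIFFER
  Position 4: 'd' vs 'd' => same
  Position 5: 'e' vs 'd' => DIFFER
Positions that differ: 5

5


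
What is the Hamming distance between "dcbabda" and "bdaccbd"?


Comparing "dcbabda" and "bdaccbd" position by position:
  Position 0: 'd' vs 'b' => differ
  Position 1: 'c' vs 'd' => differ
  Position 2: 'b' vs 'a' => differ
  Position 3: 'a' vs 'c' => differ
  Position 4: 'b' vs 'c' => differ
  Position 5: 'd' vs 'b' => differ
  Position 6: 'a' vs 'd' => differ
Total differences (Hamming distance): 7

7


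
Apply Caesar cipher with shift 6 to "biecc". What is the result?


Caesar cipher: shift "biecc" by 6
  'b' (pos 1) + 6 = pos 7 = 'h'
  'i' (pos 8) + 6 = pos 14 = 'o'
  'e' (pos 4) + 6 = pos 10 = 'k'
  'c' (pos 2) + 6 = pos 8 = 'i'
  'c' (pos 2) + 6 = pos 8 = 'i'
Result: hokii

hokii


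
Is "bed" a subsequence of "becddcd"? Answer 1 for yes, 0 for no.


Check if "bed" is a subsequence of "becddcd"
Greedy scan:
  Position 0 ('b'): matches sub[0] = 'b'
  Position 1 ('e'): matches sub[1] = 'e'
  Position 2 ('c'): no match needed
  Position 3 ('d'): matches sub[2] = 'd'
  Position 4 ('d'): no match needed
  Position 5 ('c'): no match needed
  Position 6 ('d'): no match needed
All 3 characters matched => is a subsequence

1


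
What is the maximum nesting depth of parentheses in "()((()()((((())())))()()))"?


Input: "()((()()((((())())))()()))"
Tracking depth:
  Position 0 '(': depth becomes 1
  Position 1 ')': depth becomes 0
  Position 2 '(': depth becomes 1
  Position 3 '(': depth becomes 2
  Position 4 '(': depth becomes 3
  Position 5 ')': depth becomes 2
  Position 6 '(': depth becomes 3
  Position 7 ')': depth becomes 2
  Position 8 '(': depth becomes 3
  Position 9 '(': depth becomes 4
  Position 10 '(': depth becomes 5
  Position 11 '(': depth becomes 6
  Position 12 '(': depth becomes 7
  Position 13 ')': depth becomes 6
  Position 14 ')': depth becomes 5
  Position 15 '(': depth becomes 6
  Position 16 ')': depth becomes 5
  Position 17 ')': depth becomes 4
  Position 18 ')': depth becomes 3
  Position 19 ')': depth becomes 2
  Position 20 '(': depth becomes 3
  Position 21 ')': depth becomes 2
  Position 22 '(': depth becomes 3
  Position 23 ')': depth becomes 2
  Position 24 ')': depth becomes 1
  Position 25 ')': depth becomes 0
Maximum depth reached: 7

7


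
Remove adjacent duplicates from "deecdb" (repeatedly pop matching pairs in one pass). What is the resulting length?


Input: deecdb
Stack-based adjacent duplicate removal:
  Read 'd': push. Stack: d
  Read 'e': push. Stack: de
  Read 'e': matches stack top 'e' => pop. Stack: d
  Read 'c': push. Stack: dc
  Read 'd': push. Stack: dcd
  Read 'b': push. Stack: dcdb
Final stack: "dcdb" (length 4)

4


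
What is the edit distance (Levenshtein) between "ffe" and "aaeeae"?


Computing edit distance: "ffe" -> "aaeeae"
DP table:
           a    a    e    e    a    e
      0    1    2    3    4    5    6
  f   1    1    2    3    4    5    6
  f   2    2    2    3    4    5    6
  e   3    3    3    2    3    4    5
Edit distance = dp[3][6] = 5

5


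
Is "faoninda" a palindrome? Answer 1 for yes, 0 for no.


Input: faoninda
Reversed: adninoaf
  Compare pos 0 ('f') with pos 7 ('a'): MISMATCH
  Compare pos 1 ('a') with pos 6 ('d'): MISMATCH
  Compare pos 2 ('o') with pos 5 ('n'): MISMATCH
  Compare pos 3 ('n') with pos 4 ('i'): MISMATCH
Result: not a palindrome

0


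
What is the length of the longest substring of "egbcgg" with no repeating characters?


Input: "egbcgg"
Sliding window (track last position of each char):
  Position 0 ('e'): window [0,0] length 1 -- new best
  Position 1 ('g'): window [0,1] length 2 -- new best
  Position 2 ('b'): window [0,2] length 3 -- new best
  Position 3 ('c'): window [0,3] length 4 -- new best
  Position 4 ('g'): repeat (last at 1), move window start to 2
  Position 4 ('g'): window [2,4] length 3
  Position 5 ('g'): repeat (last at 4), move window start to 5
  Position 5 ('g'): window [5,5] length 1
Longest substring with no repeats: "egbc" with length 4

4


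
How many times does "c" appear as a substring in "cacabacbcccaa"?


Searching for "c" in "cacabacbcccaa"
Scanning each position:
  Position 0: "c" => MATCH
  Position 1: "a" => no
  Position 2: "c" => MATCH
  Position 3: "a" => no
  Position 4: "b" => no
  Position 5: "a" => no
  Position 6: "c" => MATCH
  Position 7: "b" => no
  Position 8: "c" => MATCH
  Position 9: "c" => MATCH
  Position 10: "c" => MATCH
  Position 11: "a" => no
  Position 12: "a" => no
Total occurrences: 6

6


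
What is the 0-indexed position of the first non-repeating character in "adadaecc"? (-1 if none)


Input: adadaecc
Character frequencies:
  'a': 3
  'c': 2
  'd': 2
  'e': 1
Scanning left to right for freq == 1:
  Position 0 ('a'): freq=3, skip
  Position 1 ('d'): freq=2, skip
  Position 2 ('a'): freq=3, skip
  Position 3 ('d'): freq=2, skip
  Position 4 ('a'): freq=3, skip
  Position 5 ('e'): unique! => answer = 5

5


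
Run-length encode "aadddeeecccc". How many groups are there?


Input: aadddeeecccc
Scanning for consecutive runs:
  Group 1: 'a' x 2 (positions 0-1)
  Group 2: 'd' x 3 (positions 2-4)
  Group 3: 'e' x 3 (positions 5-7)
  Group 4: 'c' x 4 (positions 8-11)
Total groups: 4

4


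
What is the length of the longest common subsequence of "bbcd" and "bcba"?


LCS of "bbcd" and "bcba"
DP table:
           b    c    b    a
      0    0    0    0    0
  b   0    1    1    1    1
  b   0    1    1    2    2
  c   0    1    2    2    2
  d   0    1    2    2    2
LCS length = dp[4][4] = 2

2


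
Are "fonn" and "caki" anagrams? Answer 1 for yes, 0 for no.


Strings: "fonn", "caki"
Sorted first:  fnno
Sorted second: acik
Differ at position 0: 'f' vs 'a' => not anagrams

0


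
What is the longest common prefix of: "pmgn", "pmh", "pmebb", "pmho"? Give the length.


Words: pmgn, pmh, pmebb, pmho
  Position 0: all 'p' => match
  Position 1: all 'm' => match
  Position 2: ('g', 'h', 'e', 'h') => mismatch, stop
LCP = "pm" (length 2)

2


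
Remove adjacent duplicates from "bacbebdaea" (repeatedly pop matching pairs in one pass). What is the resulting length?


Input: bacbebdaea
Stack-based adjacent duplicate removal:
  Read 'b': push. Stack: b
  Read 'a': push. Stack: ba
  Read 'c': push. Stack: bac
  Read 'b': push. Stack: bacb
  Read 'e': push. Stack: bacbe
  Read 'b': push. Stack: bacbeb
  Read 'd': push. Stack: bacbebd
  Read 'a': push. Stack: bacbebda
  Read 'e': push. Stack: bacbebdae
  Read 'a': push. Stack: bacbebdaea
Final stack: "bacbebdaea" (length 10)

10


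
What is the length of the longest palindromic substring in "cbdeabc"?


Input: "cbdeabc"
Checking substrings for palindromes:
  No multi-char palindromic substrings found
Longest palindromic substring: "c" with length 1

1


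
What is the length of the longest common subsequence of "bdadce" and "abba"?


LCS of "bdadce" and "abba"
DP table:
           a    b    b    a
      0    0    0    0    0
  b   0    0    1    1    1
  d   0    0    1    1    1
  a   0    1    1    1    2
  d   0    1    1    1    2
  c   0    1    1    1    2
  e   0    1    1    1    2
LCS length = dp[6][4] = 2

2


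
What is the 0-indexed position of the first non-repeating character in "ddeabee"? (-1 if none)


Input: ddeabee
Character frequencies:
  'a': 1
  'b': 1
  'd': 2
  'e': 3
Scanning left to right for freq == 1:
  Position 0 ('d'): freq=2, skip
  Position 1 ('d'): freq=2, skip
  Position 2 ('e'): freq=3, skip
  Position 3 ('a'): unique! => answer = 3

3


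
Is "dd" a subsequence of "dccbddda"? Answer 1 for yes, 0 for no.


Check if "dd" is a subsequence of "dccbddda"
Greedy scan:
  Position 0 ('d'): matches sub[0] = 'd'
  Position 1 ('c'): no match needed
  Position 2 ('c'): no match needed
  Position 3 ('b'): no match needed
  Position 4 ('d'): matches sub[1] = 'd'
  Position 5 ('d'): no match needed
  Position 6 ('d'): no match needed
  Position 7 ('a'): no match needed
All 2 characters matched => is a subsequence

1


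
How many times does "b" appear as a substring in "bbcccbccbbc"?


Searching for "b" in "bbcccbccbbc"
Scanning each position:
  Position 0: "b" => MATCH
  Position 1: "b" => MATCH
  Position 2: "c" => no
  Position 3: "c" => no
  Position 4: "c" => no
  Position 5: "b" => MATCH
  Position 6: "c" => no
  Position 7: "c" => no
  Position 8: "b" => MATCH
  Position 9: "b" => MATCH
  Position 10: "c" => no
Total occurrences: 5

5


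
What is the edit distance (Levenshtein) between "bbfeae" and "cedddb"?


Computing edit distance: "bbfeae" -> "cedddb"
DP table:
           c    e    d    d    d    b
      0    1    2    3    4    5    6
  b   1    1    2    3    4    5    5
  b   2    2    2    3    4    5    5
  f   3    3    3    3    4    5    6
  e   4    4    3    4    4    5    6
  a   5    5    4    4    5    5    6
  e   6    6    5    5    5    6    6
Edit distance = dp[6][6] = 6

6


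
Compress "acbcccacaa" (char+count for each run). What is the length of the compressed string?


Input: acbcccacaa
Runs:
  'a' x 1 => "a1"
  'c' x 1 => "c1"
  'b' x 1 => "b1"
  'c' x 3 => "c3"
  'a' x 1 => "a1"
  'c' x 1 => "c1"
  'a' x 2 => "a2"
Compressed: "a1c1b1c3a1c1a2"
Compressed length: 14

14


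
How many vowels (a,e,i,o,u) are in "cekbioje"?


Input: cekbioje
Checking each character:
  'c' at position 0: consonant
  'e' at position 1: vowel (running total: 1)
  'k' at position 2: consonant
  'b' at position 3: consonant
  'i' at position 4: vowel (running total: 2)
  'o' at position 5: vowel (running total: 3)
  'j' at position 6: consonant
  'e' at position 7: vowel (running total: 4)
Total vowels: 4

4


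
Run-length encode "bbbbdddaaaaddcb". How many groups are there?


Input: bbbbdddaaaaddcb
Scanning for consecutive runs:
  Group 1: 'b' x 4 (positions 0-3)
  Group 2: 'd' x 3 (positions 4-6)
  Group 3: 'a' x 4 (positions 7-10)
  Group 4: 'd' x 2 (positions 11-12)
  Group 5: 'c' x 1 (positions 13-13)
  Group 6: 'b' x 1 (positions 14-14)
Total groups: 6

6


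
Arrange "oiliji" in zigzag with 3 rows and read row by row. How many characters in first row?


Zigzag "oiliji" into 3 rows:
Placing characters:
  'o' => row 0
  'i' => row 1
  'l' => row 2
  'i' => row 1
  'j' => row 0
  'i' => row 1
Rows:
  Row 0: "oj"
  Row 1: "iii"
  Row 2: "l"
First row length: 2

2


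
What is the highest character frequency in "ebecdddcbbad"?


Input: ebecdddcbbad
Character counts:
  'a': 1
  'b': 3
  'c': 2
  'd': 4
  'e': 2
Maximum frequency: 4

4


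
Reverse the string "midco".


Input: midco
Reading characters right to left:
  Position 4: 'o'
  Position 3: 'c'
  Position 2: 'd'
  Position 1: 'i'
  Position 0: 'm'
Reversed: ocdim

ocdim


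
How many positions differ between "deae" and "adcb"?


Comparing "deae" and "adcb" position by position:
  Position 0: 'd' vs 'a' => DIFFER
  Position 1: 'e' vs 'd' => DIFFER
  Position 2: 'a' vs 'c' => DIFFER
  Position 3: 'e' vs 'b' => DIFFER
Positions that differ: 4

4


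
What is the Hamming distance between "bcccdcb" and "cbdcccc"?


Comparing "bcccdcb" and "cbdcccc" position by position:
  Position 0: 'b' vs 'c' => differ
  Position 1: 'c' vs 'b' => differ
  Position 2: 'c' vs 'd' => differ
  Position 3: 'c' vs 'c' => same
  Position 4: 'd' vs 'c' => differ
  Position 5: 'c' vs 'c' => same
  Position 6: 'b' vs 'c' => differ
Total differences (Hamming distance): 5

5
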